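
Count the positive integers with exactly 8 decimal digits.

First digit: 9 choices (1-9). Each of the remaining 7 digits: 10 choices.
Total: 9 x 10^7.

Final answer: 90000000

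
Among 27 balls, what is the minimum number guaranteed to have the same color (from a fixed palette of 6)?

There are 6 possible values for color (from a fixed palette of 6). With 27 balls and 6 categories, by pigeonhole: ceiling(27/6).

Final answer: 5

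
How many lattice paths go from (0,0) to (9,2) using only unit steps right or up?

Each path has 9 right steps and 2 up steps in some order (11 steps total).
Choose which 2 of the 11 steps are up: C(11,2).

Final answer: C(11,2) = 55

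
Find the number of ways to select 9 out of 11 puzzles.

C(11,9) = 11!/(9! x 2!).

Final answer: \binom{11}{9} = 55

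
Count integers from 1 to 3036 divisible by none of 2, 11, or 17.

|div by 2|=1518, |div by 11|=276, |div by 17|=178.
|div by 2&11|=138, |div by 2&17|=89, |div by 11&17|=16, |div by all|=8.
By inclusion-exclusion, divisible by at least one: 1518+276+178-138-89-16+8 = 1737.
Not divisible by any: 3036 - 1737.

Final answer: 1299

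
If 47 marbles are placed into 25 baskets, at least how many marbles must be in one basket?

By the pigeonhole principle: ceiling(47/25).

Final answer: 2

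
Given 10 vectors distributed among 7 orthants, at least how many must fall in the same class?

By pigeonhole with 10 objects and 7 categories: ceiling(10/7).

Final answer: 2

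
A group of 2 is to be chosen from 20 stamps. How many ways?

C(20,2) = 20!/(2! x (20-2)!).

Final answer: C(20,2) = 190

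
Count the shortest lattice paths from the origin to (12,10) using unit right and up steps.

Each path has 12 right steps and 10 up steps in some order (22 steps total).
Choose which 10 of the 22 steps are up: C(22,10).

Final answer: C(22,10) = 646646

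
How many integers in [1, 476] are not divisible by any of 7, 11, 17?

|div by 7|=68, |div by 11|=43, |div by 17|=28.
|div by 7&11|=6, |div by 7&17|=4, |div by 11&17|=2, |div by all|=0.
By inclusion-exclusion, divisible by at least one: 68+43+28-6-4-2+0 = 127.
Not divisible by any: 476 - 127.

Final answer: 349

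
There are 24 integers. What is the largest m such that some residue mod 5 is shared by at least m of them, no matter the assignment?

There are 5 possible values for residue mod 5. With 24 integers and 5 categories, by pigeonhole: ceiling(24/5).

Final answer: 5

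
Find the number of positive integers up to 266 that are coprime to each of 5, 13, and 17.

|div by 5|=53, |div by 13|=20, |div by 17|=15.
|div by 5&13|=4, |div by 5&17|=3, |div by 13&17|=1, |div by all|=0.
By inclusion-exclusion, divisible by at least one: 53+20+15-4-3-1+0 = 80.
Not divisible by any: 266 - 80.

Final answer: 186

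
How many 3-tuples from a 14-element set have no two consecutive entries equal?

Let g(n) count such strings. g(1) = 14, and each valid string of length n-1 extends in 13 ways (any symbol but the last), so g(n) = 13 g(n-1).
Total: g(3) = 14 x 13^2.

Final answer: 14 x 13^{2} = 2366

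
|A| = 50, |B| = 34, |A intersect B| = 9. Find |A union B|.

|A union B| = |A| + |B| - |A intersect B| = 50 + 34 - 9.

Final answer: 75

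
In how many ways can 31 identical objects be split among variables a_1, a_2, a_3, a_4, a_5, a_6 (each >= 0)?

Stars and bars with 31 stars and 5 bars:
C(31+6-1, 6-1) = C(36,5).

Final answer: C(36,5) = 376992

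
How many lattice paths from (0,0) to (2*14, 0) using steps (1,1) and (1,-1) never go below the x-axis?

Total monotonic paths to (14,14): C(28,14) = 40116600.
By the reflection principle, paths that go above the diagonal number C(28,15) = 37442160.
Valid Dyck paths: 40116600 - 37442160.
(Check: C(28,14) - C(28,15) = C(28,14)/15, the Catalan number C_{14}.)

Final answer: C_{14} = 2674440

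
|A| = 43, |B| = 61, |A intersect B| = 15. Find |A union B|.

|A union B| = |A| + |B| - |A intersect B| = 43 + 61 - 15.

Final answer: 89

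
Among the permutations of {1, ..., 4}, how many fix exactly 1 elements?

Choose which 1 elements are fixed: C(4,1) = 4.
Derange the remaining 3 using D(j) = (j-1)(D(j-1) + D(j-2)), D(0)=1, D(1)=0: D(2)=1, D(3)=2.
Total: 4 x 2.

Final answer: C(4,1) D(3) = 8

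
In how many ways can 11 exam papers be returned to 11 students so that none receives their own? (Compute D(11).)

Derangements satisfy D(n) = (n-1)(D(n-1) + D(n-2)), starting from D(0)=1, D(1)=0.
D(2) = 1 x (0 + 1) = 1
D(3) = 2 x (1 + 0) = 2
D(4) = 3 x (2 + 1) = 9
D(5) = 4 x (9 + 2) = 44
D(6) = 5 x (44 + 9) = 265
D(7) = 6 x (265 + 44) = 1854
D(8) = 7 x (1854 + 265) = 14833
D(9) = 8 x (14833 + 1854) = 133496
D(10) = 9 x (133496 + 14833) = 1334961
D(11) = 10 x (D(10) + D(9)) = 10 x (1334961 + 133496)

Final answer: D(11) = 14684570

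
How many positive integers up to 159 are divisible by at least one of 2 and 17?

Multiples of 2: 79. Multiples of 17: 9. Of both (lcm=34): 4.
By inclusion-exclusion: 79 + 9 - 4.

Final answer: 84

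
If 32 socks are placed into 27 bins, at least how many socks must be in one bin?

By the pigeonhole principle: ceiling(32/27).

Final answer: 2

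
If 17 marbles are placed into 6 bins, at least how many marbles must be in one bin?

By the pigeonhole principle: ceiling(17/6).

Final answer: 3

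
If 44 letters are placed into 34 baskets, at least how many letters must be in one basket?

By the pigeonhole principle: ceiling(44/34).

Final answer: 2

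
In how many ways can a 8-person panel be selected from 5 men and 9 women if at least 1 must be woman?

Sum over valid woman counts:
C(9,3)C(5,5) = 84
C(9,4)C(5,4) = 630
C(9,5)C(5,3) = 1260
C(9,6)C(5,2) = 840
C(9,7)C(5,1) = 180
C(9,8)C(5,0) = 9
Total: 84 + 630 + 1260 + 840 + 180 + 9.

Final answer: 3003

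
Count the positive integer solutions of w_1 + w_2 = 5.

Substitute w'_i = w_i - 1 (so w'_i >= 0). Then sum w'_i = 5 - 2 = 3.
Stars and bars: C(3+2-1, 2-1) = C(4,1).

Final answer: C(4,1) = 4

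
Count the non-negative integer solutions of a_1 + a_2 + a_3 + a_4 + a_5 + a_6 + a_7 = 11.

Stars and bars with 11 stars and 6 bars:
C(11+7-1, 7-1) = C(17,6).

Final answer: C(17,6) = 12376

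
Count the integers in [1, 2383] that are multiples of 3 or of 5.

Multiples of 3: 794. Multiples of 5: 476. Of both (lcm=15): 158.
By inclusion-exclusion: 794 + 476 - 158.

Final answer: 1112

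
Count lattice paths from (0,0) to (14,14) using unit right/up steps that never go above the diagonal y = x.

Total monotonic paths to (14,14): C(28,14) = 40116600.
Reflecting each bad path at its first crossing gives a bijection with paths to (13,15): C(28,15) = 37442160.
Valid Dyck paths: 40116600 - 37442160.
(Equivalently, C_{14} = C(28,14)/15 = 40116600/15.)

Final answer: C_{14} = 2674440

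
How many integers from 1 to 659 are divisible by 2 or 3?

Multiples of 2: 329. Multiples of 3: 219. Of both (lcm=6): 109.
By inclusion-exclusion: 329 + 219 - 109.

Final answer: 439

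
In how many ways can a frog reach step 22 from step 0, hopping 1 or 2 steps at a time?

Let f(n) count the ways. The last step is size 1 or 2, so f(n) = f(n-1) + f(n-2) with f(1)=1, f(2)=2.
Iterating the recurrence: f(1)=1, f(2)=2, f(3)=3, f(4)=5, f(5)=8, f(6)=13, f(7)=21, f(8)=34, f(9)=55, f(10)=89, f(11)=144, f(12)=233, f(13)=377, f(14)=610, f(15)=987, f(16)=1597, f(17)=2584, f(18)=4181, f(19)=6765, f(20)=10946, f(21)=17711, f(22)=28657.

Final answer: 28657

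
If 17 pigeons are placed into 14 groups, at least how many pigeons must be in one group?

By the pigeonhole principle: ceiling(17/14).

Final answer: 2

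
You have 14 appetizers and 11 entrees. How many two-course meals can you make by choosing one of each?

By the multiplication principle: 14 x 11.

Final answer: 154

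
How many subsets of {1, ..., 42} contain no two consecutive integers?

Condition on whether n belongs to the subset: if not, any valid subset of {1, ..., n-1} works (a(n-1)); if so, n-1 is excluded and the rest is a valid subset of {1, ..., n-2} (a(n-2)). Hence a(n) = a(n-1) + a(n-2), a(1)=2, a(2)=3.
Computing successive values: a(1)=2, a(2)=3, a(3)=5, a(4)=8, a(5)=13, a(6)=21, a(7)=34, a(8)=55, a(9)=89, a(10)=144, a(11)=233, a(12)=377, a(13)=610, a(14)=987, a(15)=1597, a(16)=2584, a(17)=4181, a(18)=6765, a(19)=10946, a(20)=17711, a(21)=28657, a(22)=46368, a(23)=75025, a(24)=121393, a(25)=196418, a(26)=317811, a(27)=514229, a(28)=832040, a(29)=1346269, a(30)=2178309, a(31)=3524578, a(32)=5702887, a(33)=9227465, a(34)=14930352, a(35)=24157817, a(36)=39088169, a(37)=63245986, a(38)=102334155, a(39)=165580141, a(40)=267914296, a(41)=433494437, a(42)=701408733.

Final answer: 701408733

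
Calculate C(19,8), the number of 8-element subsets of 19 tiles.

C(19,8) = 19!/(8! x (19-8)!).

Final answer: C(19,8) = 75582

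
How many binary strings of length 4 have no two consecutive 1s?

A valid string ends in 0 (append to any length-(n-1) valid string) or in 01 (append to any length-(n-2) valid string), so a(n) = a(n-1) + a(n-2) with a(1)=2, a(2)=3.
Computing successive values: a(1)=2, a(2)=3, a(3)=5, a(4)=8.

Final answer: 8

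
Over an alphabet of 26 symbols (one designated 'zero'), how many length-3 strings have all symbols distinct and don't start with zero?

First digit: 25 (nonzero). Second: 25 (not first). Third: 24, etc.
Total: 25 x 25 x 24.

Final answer: 15000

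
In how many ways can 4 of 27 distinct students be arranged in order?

P(27,4) = 27!/(27-4)! = 27!/23!.

Final answer: P(27,4) = 421200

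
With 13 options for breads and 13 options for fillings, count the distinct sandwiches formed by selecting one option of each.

By the multiplication principle: 13 x 13.

Final answer: 169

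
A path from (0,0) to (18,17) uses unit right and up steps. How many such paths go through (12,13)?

Paths (0,0)->(12,13): C(25,13) = 5200300.
Paths (12,13)->(18,17): C(10,4) = 210.
By multiplication principle: 5200300 x 210.

Final answer: 1092063000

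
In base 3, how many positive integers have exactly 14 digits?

These are the integers in [3^13, 3^14), so the count is 3^14 - 3^13 = 2 x 3^13.

Final answer: 3188646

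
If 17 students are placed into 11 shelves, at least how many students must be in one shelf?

By the pigeonhole principle: ceiling(17/11).

Final answer: 2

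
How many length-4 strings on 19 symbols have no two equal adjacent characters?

First character: 19 choices. Each subsequent: 18 choices (must differ from the previous one).
Total: 19 x 18^3.

Final answer: 19 x 18^{3} = 110808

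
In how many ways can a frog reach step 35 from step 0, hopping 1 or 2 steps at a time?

Let f(n) be the number of climbs. Removing the last move (1 or 2 steps) gives f(n) = f(n-1) + f(n-2); base cases f(1)=1, f(2)=2.
Computing successive values: f(1)=1, f(2)=2, f(3)=3, f(4)=5, f(5)=8, f(6)=13, f(7)=21, f(8)=34, f(9)=55, f(10)=89, f(11)=144, f(12)=233, f(13)=377, f(14)=610, f(15)=987, f(16)=1597, f(17)=2584, f(18)=4181, f(19)=6765, f(20)=10946, f(21)=17711, f(22)=28657, f(23)=46368, f(24)=75025, f(25)=121393, f(26)=196418, f(27)=317811, f(28)=514229, f(29)=832040, f(30)=1346269, f(31)=2178309, f(32)=3524578, f(33)=5702887, f(34)=9227465, f(35)=14930352.

Final answer: 14930352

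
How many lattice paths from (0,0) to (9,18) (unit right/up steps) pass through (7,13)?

Paths (0,0)->(7,13): C(20,13) = 77520.
Paths (7,13)->(9,18): C(7,5) = 21.
By multiplication principle: 77520 x 21.

Final answer: 1627920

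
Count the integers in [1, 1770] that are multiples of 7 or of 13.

Multiples of 7: 252. Multiples of 13: 136. Of both (lcm=91): 19.
By inclusion-exclusion: 252 + 136 - 19.

Final answer: 369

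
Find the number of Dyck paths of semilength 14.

Total monotonic paths to (14,14): C(28,14) = 40116600.
A path is bad iff it touches y = x + 1; reflecting its initial segment maps bad paths bijectively onto all paths to (13,15), of which there are C(28,15) = 37442160.
Valid Dyck paths: 40116600 - 37442160.
(Equivalently, C_{14} = C(28,14)/15 = 40116600/15.)

Final answer: C_{14} = 2674440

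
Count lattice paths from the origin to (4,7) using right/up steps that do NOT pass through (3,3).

Total paths to (4,7): C(11,7) = 330.
Paths through (3,3): C(6,3) x C(5,4) = 100.
Avoiding (3,3): 330 - 100.

Final answer: 230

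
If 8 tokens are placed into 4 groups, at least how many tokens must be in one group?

By the pigeonhole principle: ceiling(8/4).

Final answer: 2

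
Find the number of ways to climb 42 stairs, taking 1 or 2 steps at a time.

Let f(n) count the ways. The last step is size 1 or 2, so f(n) = f(n-1) + f(n-2) with f(1)=1, f(2)=2.
Computing successive values: f(1)=1, f(2)=2, f(3)=3, f(4)=5, f(5)=8, f(6)=13, f(7)=21, f(8)=34, f(9)=55, f(10)=89, f(11)=144, f(12)=233, f(13)=377, f(14)=610, f(15)=987, f(16)=1597, f(17)=2584, f(18)=4181, f(19)=6765, f(20)=10946, f(21)=17711, f(22)=28657, f(23)=46368, f(24)=75025, f(25)=121393, f(26)=196418, f(27)=317811, f(28)=514229, f(29)=832040, f(30)=1346269, f(31)=2178309, f(32)=3524578, f(33)=5702887, f(34)=9227465, f(35)=14930352, f(36)=24157817, f(37)=39088169, f(38)=63245986, f(39)=102334155, f(40)=165580141, f(41)=267914296, f(42)=433494437.

Final answer: 433494437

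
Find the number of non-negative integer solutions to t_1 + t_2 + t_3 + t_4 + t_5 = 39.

Stars and bars with 39 stars and 4 bars:
C(39+5-1, 5-1) = C(43,4).

Final answer: C(43,4) = 123410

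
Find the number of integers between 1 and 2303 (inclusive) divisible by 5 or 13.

Multiples of 5: 460. Multiples of 13: 177. Of both (lcm=65): 35.
By inclusion-exclusion: 460 + 177 - 35.

Final answer: 602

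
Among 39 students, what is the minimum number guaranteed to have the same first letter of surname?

There are 26 possible values for first letter of surname. With 39 students and 26 categories, by pigeonhole: ceiling(39/26).

Final answer: 2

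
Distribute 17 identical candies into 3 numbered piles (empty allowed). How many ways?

Stars and bars: C(n+k-1, k-1) = C(19,2).

Final answer: C(19,2) = 171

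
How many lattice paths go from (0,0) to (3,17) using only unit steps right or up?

Each path has 3 right steps and 17 up steps in some order (20 steps total).
Choose which 17 of the 20 steps are up: C(20,17).

Final answer: C(20,17) = 1140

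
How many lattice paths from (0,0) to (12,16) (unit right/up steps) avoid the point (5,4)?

Total paths to (12,16): C(28,16) = 30421755.
Paths through (5,4): C(9,4) x C(19,12) = 6348888.
Avoiding (5,4): 30421755 - 6348888.

Final answer: 24072867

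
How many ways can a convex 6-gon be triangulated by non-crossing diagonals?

The structures are counted by the Catalan number C_n. Here n = 6 - 2 = 4.
C_n = (2n)!/(n!(n+1)!), so C_{4} = 8!/(4! x 5!) = C(8,4)/5 = 70/5.

Final answer: C_{4} = 14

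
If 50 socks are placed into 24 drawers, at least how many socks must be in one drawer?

By the pigeonhole principle: ceiling(50/24).

Final answer: 3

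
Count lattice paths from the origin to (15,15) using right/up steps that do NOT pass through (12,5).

Total paths to (15,15): C(30,15) = 155117520.
Paths through (12,5): C(17,5) x C(13,10) = 1769768.
Avoiding (12,5): 155117520 - 1769768.

Final answer: 153347752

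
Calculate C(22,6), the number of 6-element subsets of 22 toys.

C(22,6) = 22!/(6! x (22-6)!).

Final answer: C(22,6) = 74613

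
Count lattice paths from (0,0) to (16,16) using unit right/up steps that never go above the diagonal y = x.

Total monotonic paths to (16,16): C(32,16) = 601080390.
Reflecting each bad path at its first crossing gives a bijection with paths to (15,17): C(32,17) = 565722720.
Valid Dyck paths: 601080390 - 565722720.
(These counts are the Catalan numbers.)

Final answer: C_{16} = 35357670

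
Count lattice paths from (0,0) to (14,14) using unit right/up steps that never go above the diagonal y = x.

Total monotonic paths to (14,14): C(28,14) = 40116600.
Reflecting each bad path at its first crossing gives a bijection with paths to (13,15): C(28,15) = 37442160.
Valid Dyck paths: 40116600 - 37442160.
(These counts are the Catalan numbers.)

Final answer: C_{14} = 2674440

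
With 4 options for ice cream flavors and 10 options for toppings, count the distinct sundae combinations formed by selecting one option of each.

By the multiplication principle: 4 x 10.

Final answer: 40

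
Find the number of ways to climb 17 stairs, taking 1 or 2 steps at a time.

Condition on the final move: it is a 1-step (f(n-1) ways to get there) or a 2-step (f(n-2) ways), so f(n) = f(n-1) + f(n-2), with f(1)=1, f(2)=2.
Computing successive values: f(1)=1, f(2)=2, f(3)=3, f(4)=5, f(5)=8, f(6)=13, f(7)=21, f(8)=34, f(9)=55, f(10)=89, f(11)=144, f(12)=233, f(13)=377, f(14)=610, f(15)=987, f(16)=1597, f(17)=2584.

Final answer: 2584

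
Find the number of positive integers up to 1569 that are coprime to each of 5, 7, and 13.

|div by 5|=313, |div by 7|=224, |div by 13|=120.
|div by 5&7|=44, |div by 5&13|=24, |div by 7&13|=17, |div by all|=3.
By inclusion-exclusion, divisible by at least one: 313+224+120-44-24-17+3 = 575.
Not divisible by any: 1569 - 575.

Final answer: 994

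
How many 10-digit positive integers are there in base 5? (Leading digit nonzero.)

In base 5, the leading digit has 4 choices (1..4); each of the remaining 9 digits has 5 choices.
Total: 4 x 5^9.

Final answer: 7812500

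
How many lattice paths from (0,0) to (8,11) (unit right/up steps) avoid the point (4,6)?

Total paths to (8,11): C(19,11) = 75582.
Paths through (4,6): C(10,6) x C(9,5) = 26460.
Avoiding (4,6): 75582 - 26460.

Final answer: 49122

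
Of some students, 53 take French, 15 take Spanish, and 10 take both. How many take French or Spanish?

|A union B| = |A| + |B| - |A intersect B| = 53 + 15 - 10.

Final answer: 58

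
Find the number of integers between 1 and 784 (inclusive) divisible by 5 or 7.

Multiples of 5: 156. Multiples of 7: 112. Of both (lcm=35): 22.
By inclusion-exclusion: 156 + 112 - 22.

Final answer: 246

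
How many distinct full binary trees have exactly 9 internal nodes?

This is a standard Catalan-number count: the answer is C_n. Here n = 9.
Using C_0 = 1 and C_(k+1) = C_k x 2(2k+1)/(k+2), build up term by term: C_1=1, C_2=2, C_3=5, C_4=14, C_5=42, C_6=132, C_7=429, C_8=1430, C_9=4862.

Final answer: C_{9} = 4862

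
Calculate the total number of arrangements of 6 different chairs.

The number of ways to arrange 6 distinct objects is 6!.

Final answer: 6! = 720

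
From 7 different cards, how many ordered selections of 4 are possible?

P(7,4) = 7!/(7-4)! = 7!/3!.

Final answer: P(7,4) = 840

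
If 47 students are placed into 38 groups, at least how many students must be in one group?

By the pigeonhole principle: ceiling(47/38).

Final answer: 2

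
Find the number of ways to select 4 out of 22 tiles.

C(22,4) = 22!/(4! x (22-4)!).

Final answer: C(22,4) = 7315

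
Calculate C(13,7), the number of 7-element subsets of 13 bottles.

C(13,7) = 13!/(7! x (13-7)!).

Final answer: C(13,7) = 1716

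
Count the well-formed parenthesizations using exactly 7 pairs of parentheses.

This is a standard Catalan-number count: the answer is C_n. Here n = 7 (pairs).
C_n = C(2n,n)/(n+1), so C_{7} = C(14,7)/8 = 3432/8.

Final answer: C_{7} = 429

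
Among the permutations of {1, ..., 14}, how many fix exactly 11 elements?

Choose which 11 elements are fixed: C(14,11) = 364.
Derange the remaining 3 using D(j) = (j-1)(D(j-1) + D(j-2)), D(0)=1, D(1)=0: D(2)=1, D(3)=2.
Total: 364 x 2.

Final answer: C(14,11) D(3) = 728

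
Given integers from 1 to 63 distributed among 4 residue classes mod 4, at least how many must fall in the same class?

By pigeonhole with 63 objects and 4 categories: ceiling(63/4).

Final answer: 16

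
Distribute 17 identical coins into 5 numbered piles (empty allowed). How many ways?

Stars and bars: C(n+k-1, k-1) = C(21,4).

Final answer: C(21,4) = 5985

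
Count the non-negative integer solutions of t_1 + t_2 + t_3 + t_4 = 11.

Stars and bars with 11 stars and 3 bars:
C(11+4-1, 4-1) = C(14,3).

Final answer: C(14,3) = 364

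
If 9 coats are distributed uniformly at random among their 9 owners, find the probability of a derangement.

D(n) = (n-1)(D(n-1) + D(n-2)), D(0)=1, D(1)=0.
Building up: D(2)=1, D(3)=2, D(4)=9, D(5)=44, D(6)=265, D(7)=1854, D(8)=14833, D(9)=133496.
Total arrangements: 9! = 362880.
Probability = D(9)/9! = 16687/45360.

Final answer: D(9)/9! = 133496/362880 = 0.367879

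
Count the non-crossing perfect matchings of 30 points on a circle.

The structures are counted by the Catalan number C_n. Here n = 30/2 = 15.
C_n = C(2n,n) - C(2n,n+1), so C_{15} = C(30,15) - C(30,16) = 155117520 - 145422675.

Final answer: C_{15} = 9694845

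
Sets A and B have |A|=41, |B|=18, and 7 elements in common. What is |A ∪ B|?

|A union B| = |A| + |B| - |A intersect B| = 41 + 18 - 7.

Final answer: 52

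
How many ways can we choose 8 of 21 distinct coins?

C(21,8) = 21!/(8! x (21-8)!).

Final answer: C(21,8) = 203490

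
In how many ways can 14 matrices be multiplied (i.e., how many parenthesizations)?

This is counted by the nth Catalan number C_n. Here n = 14 - 1 = 13.
C_n = (2n)!/(n!(n+1)!), so C_{13} = 26!/(13! x 14!) = C(26,13)/14 = 10400600/14.

Final answer: C_{13} = 742900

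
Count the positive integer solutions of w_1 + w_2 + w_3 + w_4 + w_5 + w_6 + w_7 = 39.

Substitute w'_i = w_i - 1 (so w'_i >= 0). Then sum w'_i = 39 - 7 = 32.
Stars and bars: C(32+7-1, 7-1) = C(38,6).

Final answer: C(38,6) = 2760681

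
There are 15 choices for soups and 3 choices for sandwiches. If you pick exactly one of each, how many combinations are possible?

By the multiplication principle: 15 x 3.

Final answer: 45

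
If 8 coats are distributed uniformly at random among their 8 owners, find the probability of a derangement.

D(n) = (n-1)(D(n-1) + D(n-2)), D(0)=1, D(1)=0.
Building up: D(2)=1, D(3)=2, D(4)=9, D(5)=44, D(6)=265, D(7)=1854, D(8)=14833.
Total arrangements: 8! = 40320.
Probability = D(8)/8! = 2119/5760.

Final answer: D(8)/8! = 14833/40320 = 0.367882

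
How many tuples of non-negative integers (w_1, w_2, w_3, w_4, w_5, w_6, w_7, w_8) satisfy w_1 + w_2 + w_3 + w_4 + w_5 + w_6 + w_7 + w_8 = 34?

Stars and bars with 34 stars and 7 bars:
C(34+8-1, 8-1) = C(41,7).

Final answer: C(41,7) = 22481940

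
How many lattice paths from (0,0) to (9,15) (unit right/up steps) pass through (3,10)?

Paths (0,0)->(3,10): C(13,10) = 286.
Paths (3,10)->(9,15): C(11,5) = 462.
By multiplication principle: 286 x 462.

Final answer: 132132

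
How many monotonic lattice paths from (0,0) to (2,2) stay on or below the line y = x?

Total monotonic paths to (2,2): C(4,2) = 6.
A path is bad iff it touches y = x + 1; reflecting its initial segment maps bad paths bijectively onto all paths to (1,3), of which there are C(4,3) = 4.
Valid Dyck paths: 6 - 4.
(These counts are the Catalan numbers.)

Final answer: C_{2} = 2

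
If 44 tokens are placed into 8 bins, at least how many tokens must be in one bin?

By the pigeonhole principle: ceiling(44/8).

Final answer: 6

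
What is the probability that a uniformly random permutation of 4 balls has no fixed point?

D(n) = (n-1)(D(n-1) + D(n-2)), D(0)=1, D(1)=0.
Building up: D(2)=1, D(3)=2, D(4)=9.
Total arrangements: 4! = 24.
Probability = D(4)/4! = 3/8.

Final answer: D(4)/4! = 9/24 = 0.375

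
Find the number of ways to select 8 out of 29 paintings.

C(29,8) = 29!/(8! x 21!).

Final answer: \binom{29}{8} = 4292145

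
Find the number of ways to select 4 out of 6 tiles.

C(6,4) = 6!/(4! x (6-4)!).

Final answer: C(6,4) = 15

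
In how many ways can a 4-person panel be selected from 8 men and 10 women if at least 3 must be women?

Sum over valid woman counts:
C(10,3)C(8,1) = 960
C(10,4)C(8,0) = 210
Total: 960 + 210.

Final answer: 1170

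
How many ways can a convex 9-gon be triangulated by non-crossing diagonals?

This is counted by the nth Catalan number C_n. Here n = 9 - 2 = 7.
C_n = C(2n,n)/(n+1), so C_{7} = C(14,7)/8 = 3432/8.

Final answer: C_{7} = 429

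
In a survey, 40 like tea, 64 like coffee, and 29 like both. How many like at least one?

|A union B| = |A| + |B| - |A intersect B| = 40 + 64 - 29.

Final answer: 75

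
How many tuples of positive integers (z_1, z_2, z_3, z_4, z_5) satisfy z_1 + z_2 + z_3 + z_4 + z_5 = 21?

Substitute z'_i = z_i - 1 (so z'_i >= 0). Then sum z'_i = 21 - 5 = 16.
Stars and bars: C(16+5-1, 5-1) = C(20,4).

Final answer: C(20,4) = 4845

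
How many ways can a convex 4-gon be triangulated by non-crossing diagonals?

This is counted by the nth Catalan number C_n. Here n = 4 - 2 = 2.
C_n = (2n)!/(n!(n+1)!), so C_{2} = 4!/(2! x 3!) = C(4,2)/3 = 6/3.

Final answer: C_{2} = 2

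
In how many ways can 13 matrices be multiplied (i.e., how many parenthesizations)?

This is a standard Catalan-number count: the answer is C_n. Here n = 13 - 1 = 12.
Using C_0 = 1 and C_(k+1) = C_k x 2(2k+1)/(k+2), build up term by term: C_1=1, C_2=2, C_3=5, C_4=14, C_5=42, C_6=132, C_7=429, C_8=1430, C_9=4862, C_10=16796, C_11=58786, C_12=208012.

Final answer: C_{12} = 208012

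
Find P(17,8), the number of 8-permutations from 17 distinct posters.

P(17,8) = 17!/(17-8)! = 17!/9!.

Final answer: P(17,8) = 980179200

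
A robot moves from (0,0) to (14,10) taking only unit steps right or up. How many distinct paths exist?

Each path has 14 right steps and 10 up steps in some order (24 steps total).
Choose which 10 of the 24 steps are up: C(24,10).

Final answer: C(24,10) = 1961256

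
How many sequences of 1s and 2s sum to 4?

Let f(n) count the ways. The last step is size 1 or 2, so f(n) = f(n-1) + f(n-2) with f(1)=1, f(2)=2.
Building up term by term: f(1)=1, f(2)=2, f(3)=3, f(4)=5.

Final answer: 5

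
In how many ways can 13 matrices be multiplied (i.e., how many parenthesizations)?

The structures are counted by the Catalan number C_n. Here n = 13 - 1 = 12.
C_n = (2n)!/(n!(n+1)!), so C_{12} = 24!/(12! x 13!) = C(24,12)/13 = 2704156/13.

Final answer: C_{12} = 208012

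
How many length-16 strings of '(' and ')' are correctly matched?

This is counted by the nth Catalan number C_n. Here n = 8 (pairs).
C_n = (2n)!/(n!(n+1)!), so C_{8} = 16!/(8! x 9!) = C(16,8)/9 = 12870/9.

Final answer: C_{8} = 1430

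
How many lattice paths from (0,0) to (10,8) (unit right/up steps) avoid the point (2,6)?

Total paths to (10,8): C(18,8) = 43758.
Paths through (2,6): C(8,6) x C(10,2) = 1260.
Avoiding (2,6): 43758 - 1260.

Final answer: 42498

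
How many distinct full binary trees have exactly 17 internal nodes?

The structures are counted by the Catalan number C_n. Here n = 17.
C_n = C(2n,n)/(n+1), so C_{17} = C(34,17)/18 = 2333606220/18.

Final answer: C_{17} = 129644790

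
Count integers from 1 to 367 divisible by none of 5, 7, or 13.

|div by 5|=73, |div by 7|=52, |div by 13|=28.
|div by 5&7|=10, |div by 5&13|=5, |div by 7&13|=4, |div by all|=0.
By inclusion-exclusion, divisible by at least one: 73+52+28-10-5-4+0 = 134.
Not divisible by any: 367 - 134.

Final answer: 233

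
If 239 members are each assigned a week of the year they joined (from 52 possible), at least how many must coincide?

There are 52 possible values for week of the year they joined. With 239 members and 52 categories, by pigeonhole: ceiling(239/52).

Final answer: 5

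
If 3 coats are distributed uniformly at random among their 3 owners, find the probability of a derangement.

D(n) = (n-1)(D(n-1) + D(n-2)), D(0)=1, D(1)=0.
Building up: D(2)=1, D(3)=2.
Total arrangements: 3! = 6.
Probability = D(3)/3! = 1/3.

Final answer: D(3)/3! = 2/6 = 0.333333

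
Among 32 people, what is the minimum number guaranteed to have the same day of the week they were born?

There are 7 possible values for day of the week they were born. With 32 people and 7 categories, by pigeonhole: ceiling(32/7).

Final answer: 5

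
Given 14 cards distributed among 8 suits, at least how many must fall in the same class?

By pigeonhole with 14 objects and 8 categories: ceiling(14/8).

Final answer: 2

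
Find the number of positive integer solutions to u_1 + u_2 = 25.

Substitute u'_i = u_i - 1 (so u'_i >= 0). Then sum u'_i = 25 - 2 = 23.
Stars and bars: C(23+2-1, 2-1) = C(24,1).

Final answer: C(24,1) = 24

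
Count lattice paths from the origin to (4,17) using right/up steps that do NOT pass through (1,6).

Total paths to (4,17): C(21,17) = 5985.
Paths through (1,6): C(7,6) x C(14,11) = 2548.
Avoiding (1,6): 5985 - 2548.

Final answer: 3437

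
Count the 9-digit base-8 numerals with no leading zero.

In base 8, the leading digit has 7 choices (1..7); each of the remaining 8 digits has 8 choices.
Total: 7 x 8^8.

Final answer: 117440512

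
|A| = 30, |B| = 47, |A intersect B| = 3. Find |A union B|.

|A union B| = |A| + |B| - |A intersect B| = 30 + 47 - 3.

Final answer: 74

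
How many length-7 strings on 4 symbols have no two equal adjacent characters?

First character: 4 choices. Each subsequent: 3 choices (must differ from the previous one).
Total: 4 x 3^6.

Final answer: 4 x 3^{6} = 2916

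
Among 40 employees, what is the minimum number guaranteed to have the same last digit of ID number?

There are 10 possible values for last digit of ID number. With 40 employees and 10 categories, by pigeonhole: ceiling(40/10).

Final answer: 4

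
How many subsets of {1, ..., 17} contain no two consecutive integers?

Let a(n) count such subsets of {1, ..., n}. Either n is excluded (a(n-1) ways) or n is included, forcing n-1 out (a(n-2) ways), so a(n) = a(n-1) + a(n-2) with a(1)=2, a(2)=3.
Computing successive values: a(1)=2, a(2)=3, a(3)=5, a(4)=8, a(5)=13, a(6)=21, a(7)=34, a(8)=55, a(9)=89, a(10)=144, a(11)=233, a(12)=377, a(13)=610, a(14)=987, a(15)=1597, a(16)=2584, a(17)=4181.

Final answer: 4181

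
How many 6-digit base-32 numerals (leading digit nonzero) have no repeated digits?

The leading digit has 31 choices (anything but zero); the next has 31 (anything but the first), then 30, and so on, one fewer each time.
Total: 31 x 31 x 30 x 29 x 28 x 27.

Final answer: 632068920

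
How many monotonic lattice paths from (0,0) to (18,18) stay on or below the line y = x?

Total monotonic paths to (18,18): C(36,18) = 9075135300.
By the reflection principle, paths that go above the diagonal number C(36,19) = 8597496600.
Valid Dyck paths: 9075135300 - 8597496600.
(Equivalently, C_{18} = C(36,18)/19 = 9075135300/19.)

Final answer: C_{18} = 477638700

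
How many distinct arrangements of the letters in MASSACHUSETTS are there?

Letters (A:2, C:1, E:1, H:1, M:1, S:4, T:2, U:1). Total letters: 13.
Permutations = 13!/(4! x 2! x 2!).

Final answer: 64864800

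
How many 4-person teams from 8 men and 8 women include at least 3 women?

Sum over valid woman counts:
C(8,3)C(8,1) = 448
C(8,4)C(8,0) = 70
Total: 448 + 70.

Final answer: 518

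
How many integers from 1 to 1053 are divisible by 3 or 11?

Multiples of 3: 351. Multiples of 11: 95. Of both (lcm=33): 31.
By inclusion-exclusion: 351 + 95 - 31.

Final answer: 415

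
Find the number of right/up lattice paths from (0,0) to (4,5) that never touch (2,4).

Total paths to (4,5): C(9,5) = 126.
Paths through (2,4): C(6,4) x C(3,1) = 45.
Avoiding (2,4): 126 - 45.

Final answer: 81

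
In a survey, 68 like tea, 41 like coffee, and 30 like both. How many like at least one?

|A union B| = |A| + |B| - |A intersect B| = 68 + 41 - 30.

Final answer: 79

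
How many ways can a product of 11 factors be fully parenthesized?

This is counted by the nth Catalan number C_n. Here n = 11 - 1 = 10.
C_n = C(2n,n)/(n+1), so C_{10} = C(20,10)/11 = 184756/11.

Final answer: C_{10} = 16796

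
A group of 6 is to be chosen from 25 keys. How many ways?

C(25,6) = 25!/(6! x 19!).

Final answer: \binom{25}{6} = 177100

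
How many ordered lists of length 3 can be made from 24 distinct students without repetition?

P(24,3) = 24!/(24-3)! = 24!/21!.

Final answer: P(24,3) = 12144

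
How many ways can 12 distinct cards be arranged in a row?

The number of ways to arrange 12 distinct objects is 12!.

Final answer: 12! = 479001600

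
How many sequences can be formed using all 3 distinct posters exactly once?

The number of ways to arrange 3 distinct objects is 3!.

Final answer: 3! = 6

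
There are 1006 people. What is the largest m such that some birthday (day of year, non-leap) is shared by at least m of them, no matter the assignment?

There are 365 possible values for birthday (day of year, non-leap). With 1006 people and 365 categories, by pigeonhole: ceiling(1006/365).

Final answer: 3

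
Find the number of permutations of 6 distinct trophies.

The number of ways to arrange 6 distinct objects is 6!.

Final answer: 6! = 720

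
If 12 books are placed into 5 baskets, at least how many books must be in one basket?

By the pigeonhole principle: ceiling(12/5).

Final answer: 3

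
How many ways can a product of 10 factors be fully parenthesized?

The structures are counted by the Catalan number C_n. Here n = 10 - 1 = 9.
Using C_0 = 1 and C_(k+1) = C_k x 2(2k+1)/(k+2), build up term by term: C_1=1, C_2=2, C_3=5, C_4=14, C_5=42, C_6=132, C_7=429, C_8=1430, C_9=4862.

Final answer: C_{9} = 4862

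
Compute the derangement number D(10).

D(n) = (n-1)(D(n-1) + D(n-2)), D(0)=1, D(1)=0.
D(2) = 1 x (0 + 1) = 1
D(3) = 2 x (1 + 0) = 2
D(4) = 3 x (2 + 1) = 9
D(5) = 4 x (9 + 2) = 44
D(6) = 5 x (44 + 9) = 265
D(7) = 6 x (265 + 44) = 1854
D(8) = 7 x (1854 + 265) = 14833
D(9) = 8 x (14833 + 1854) = 133496
D(10) = 9 x (D(9) + D(8)) = 9 x (133496 + 14833)

Final answer: D(10) = 1334961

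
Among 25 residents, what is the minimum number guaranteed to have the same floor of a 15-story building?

There are 15 possible values for floor of a 15-story building. With 25 residents and 15 categories, by pigeonhole: ceiling(25/15).

Final answer: 2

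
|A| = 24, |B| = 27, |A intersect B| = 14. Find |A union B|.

|A union B| = |A| + |B| - |A intersect B| = 24 + 27 - 14.

Final answer: 37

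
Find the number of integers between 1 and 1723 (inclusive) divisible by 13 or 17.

Multiples of 13: 132. Multiples of 17: 101. Of both (lcm=221): 7.
By inclusion-exclusion: 132 + 101 - 7.

Final answer: 226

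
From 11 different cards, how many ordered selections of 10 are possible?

P(11,10) = 11!/(11-10)! = 11!/1!.

Final answer: P(11,10) = 39916800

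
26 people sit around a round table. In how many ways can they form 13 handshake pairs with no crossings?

The structures are counted by the Catalan number C_n. Here n = 26/2 = 13.
C_n = (2n)!/(n!(n+1)!), so C_{13} = 26!/(13! x 14!) = C(26,13)/14 = 10400600/14.

Final answer: C_{13} = 742900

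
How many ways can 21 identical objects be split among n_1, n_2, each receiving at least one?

Substitute n'_i = n_i - 1 (so n'_i >= 0). Then sum n'_i = 21 - 2 = 19.
Stars and bars: C(19+2-1, 2-1) = C(20,1).

Final answer: C(20,1) = 20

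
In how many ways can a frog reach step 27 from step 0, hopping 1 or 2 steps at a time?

Condition on the final move: it is a 1-step (f(n-1) ways to get there) or a 2-step (f(n-2) ways), so f(n) = f(n-1) + f(n-2), with f(1)=1, f(2)=2.
Computing successive values: f(1)=1, f(2)=2, f(3)=3, f(4)=5, f(5)=8, f(6)=13, f(7)=21, f(8)=34, f(9)=55, f(10)=89, f(11)=144, f(12)=233, f(13)=377, f(14)=610, f(15)=987, f(16)=1597, f(17)=2584, f(18)=4181, f(19)=6765, f(20)=10946, f(21)=17711, f(22)=28657, f(23)=46368, f(24)=75025, f(25)=121393, f(26)=196418, f(27)=317811.

Final answer: 317811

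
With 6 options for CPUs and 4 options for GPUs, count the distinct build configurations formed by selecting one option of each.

By the multiplication principle: 6 x 4.

Final answer: 24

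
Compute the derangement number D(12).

D(n) = (n-1)(D(n-1) + D(n-2)), D(0)=1, D(1)=0.
Building up: D(2)=1, D(3)=2, D(4)=9, D(5)=44, D(6)=265, D(7)=1854, D(8)=14833, D(9)=133496, D(10)=1334961, D(11)=14684570.
D(12) = 11 x (D(11) + D(10)) = 11 x (14684570 + 1334961).

Final answer: D(12) = 176214841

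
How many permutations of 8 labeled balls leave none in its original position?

D(n) = (n-1)(D(n-1) + D(n-2)), D(0)=1, D(1)=0.
D(2) = 1 x (0 + 1) = 1
D(3) = 2 x (1 + 0) = 2
D(4) = 3 x (2 + 1) = 9
D(5) = 4 x (9 + 2) = 44
D(6) = 5 x (44 + 9) = 265
D(7) = 6 x (265 + 44) = 1854
D(8) = 7 x (D(7) + D(6)) = 7 x (1854 + 265)

Final answer: D(8) = 14833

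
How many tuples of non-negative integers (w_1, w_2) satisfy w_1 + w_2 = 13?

Stars and bars with 13 stars and 1 bars:
C(13+2-1, 2-1) = C(14,1).

Final answer: C(14,1) = 14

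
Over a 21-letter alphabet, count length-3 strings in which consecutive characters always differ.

Let g(n) count such strings. g(1) = 21, and each valid string of length n-1 extends in 20 ways (any symbol but the last), so g(n) = 20 g(n-1).
Total: g(3) = 21 x 20^2.

Final answer: 21 x 20^{2} = 8400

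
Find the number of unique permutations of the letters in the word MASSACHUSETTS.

Letters (A:2, C:1, E:1, H:1, M:1, S:4, T:2, U:1). Total letters: 13.
Permutations = 13!/(4! x 2! x 2!).

Final answer: 64864800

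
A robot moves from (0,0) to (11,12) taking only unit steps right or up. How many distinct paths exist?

Each path has 11 right steps and 12 up steps in some order (23 steps total).
Choose which 12 of the 23 steps are up: C(23,12).

Final answer: C(23,12) = 1352078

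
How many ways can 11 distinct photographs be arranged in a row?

The number of ways to arrange 11 distinct objects is 11!.

Final answer: 11! = 39916800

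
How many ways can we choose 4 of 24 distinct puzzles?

C(24,4) = 24!/(4! x (24-4)!).

Final answer: C(24,4) = 10626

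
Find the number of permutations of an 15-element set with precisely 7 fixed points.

Choose which 7 elements are fixed: C(15,7) = 6435.
Derange the remaining 8 using D(j) = (j-1)(D(j-1) + D(j-2)), D(0)=1, D(1)=0: D(2)=1, D(3)=2, D(4)=9, D(5)=44, D(6)=265, D(7)=1854, D(8)=14833.
Total: 6435 x 14833.

Final answer: C(15,7) D(8) = 95450355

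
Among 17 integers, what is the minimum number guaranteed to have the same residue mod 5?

There are 5 possible values for residue mod 5. With 17 integers and 5 categories, by pigeonhole: ceiling(17/5).

Final answer: 4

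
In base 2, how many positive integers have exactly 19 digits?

Leading digit: 1 options (nonzero). Other 18 digit(s): 2 options each.
Total: 1 x 2^18.

Final answer: 262144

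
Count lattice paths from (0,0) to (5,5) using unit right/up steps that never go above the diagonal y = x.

Total monotonic paths to (5,5): C(10,5) = 252.
By the reflection principle, paths that go above the diagonal number C(10,6) = 210.
Valid Dyck paths: 252 - 210.
(Equivalently, C_{5} = C(10,5)/6 = 252/6.)

Final answer: C_{5} = 42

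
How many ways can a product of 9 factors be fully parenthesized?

The structures are counted by the Catalan number C_n. Here n = 9 - 1 = 8.
Using C_0 = 1 and C_(k+1) = C_k x 2(2k+1)/(k+2), build up term by term: C_1=1, C_2=2, C_3=5, C_4=14, C_5=42, C_6=132, C_7=429, C_8=1430.

Final answer: C_{8} = 1430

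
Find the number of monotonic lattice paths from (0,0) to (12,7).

Each path has 12 right steps and 7 up steps in some order (19 steps total).
Choose which 7 of the 19 steps are up: C(19,7).

Final answer: C(19,7) = 50388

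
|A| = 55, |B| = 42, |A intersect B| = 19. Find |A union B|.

|A union B| = |A| + |B| - |A intersect B| = 55 + 42 - 19.

Final answer: 78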